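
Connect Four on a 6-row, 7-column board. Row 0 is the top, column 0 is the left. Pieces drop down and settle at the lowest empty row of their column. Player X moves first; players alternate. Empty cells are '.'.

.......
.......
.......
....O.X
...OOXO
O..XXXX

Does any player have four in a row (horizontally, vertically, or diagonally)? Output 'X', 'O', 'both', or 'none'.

X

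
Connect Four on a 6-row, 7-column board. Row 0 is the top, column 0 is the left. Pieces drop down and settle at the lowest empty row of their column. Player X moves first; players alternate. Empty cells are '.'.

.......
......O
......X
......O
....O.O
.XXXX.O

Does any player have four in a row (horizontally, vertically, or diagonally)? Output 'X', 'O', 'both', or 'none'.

X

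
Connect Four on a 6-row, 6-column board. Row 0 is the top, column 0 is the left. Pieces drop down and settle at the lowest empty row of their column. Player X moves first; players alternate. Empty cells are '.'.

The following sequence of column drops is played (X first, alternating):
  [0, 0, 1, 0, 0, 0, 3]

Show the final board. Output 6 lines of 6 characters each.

Move 1: X drops in col 0, lands at row 5
Move 2: O drops in col 0, lands at row 4
Move 3: X drops in col 1, lands at row 5
Move 4: O drops in col 0, lands at row 3
Move 5: X drops in col 0, lands at row 2
Move 6: O drops in col 0, lands at row 1
Move 7: X drops in col 3, lands at row 5

Answer: ......
O.....
X.....
O.....
O.....
XX.X..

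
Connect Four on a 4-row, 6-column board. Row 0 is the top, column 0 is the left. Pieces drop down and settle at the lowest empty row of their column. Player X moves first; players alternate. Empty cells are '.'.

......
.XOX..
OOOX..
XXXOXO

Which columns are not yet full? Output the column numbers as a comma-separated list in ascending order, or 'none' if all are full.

Answer: 0,1,2,3,4,5

Derivation:
col 0: top cell = '.' → open
col 1: top cell = '.' → open
col 2: top cell = '.' → open
col 3: top cell = '.' → open
col 4: top cell = '.' → open
col 5: top cell = '.' → open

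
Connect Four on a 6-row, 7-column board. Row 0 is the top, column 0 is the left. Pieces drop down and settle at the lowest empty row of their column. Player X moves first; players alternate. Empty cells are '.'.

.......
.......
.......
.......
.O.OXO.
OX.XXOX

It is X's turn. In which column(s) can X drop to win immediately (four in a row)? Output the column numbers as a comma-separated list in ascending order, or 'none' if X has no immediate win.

Answer: 2

Derivation:
col 0: drop X → no win
col 1: drop X → no win
col 2: drop X → WIN!
col 3: drop X → no win
col 4: drop X → no win
col 5: drop X → no win
col 6: drop X → no win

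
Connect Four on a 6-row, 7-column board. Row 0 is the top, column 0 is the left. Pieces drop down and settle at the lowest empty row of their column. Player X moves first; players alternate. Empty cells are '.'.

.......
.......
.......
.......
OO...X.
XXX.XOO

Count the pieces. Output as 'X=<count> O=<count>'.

X=5 O=4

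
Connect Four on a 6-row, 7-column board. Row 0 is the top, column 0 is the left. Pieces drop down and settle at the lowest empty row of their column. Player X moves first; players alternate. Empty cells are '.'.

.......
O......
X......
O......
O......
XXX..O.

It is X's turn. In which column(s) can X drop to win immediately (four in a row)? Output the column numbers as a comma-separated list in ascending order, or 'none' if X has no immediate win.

col 0: drop X → no win
col 1: drop X → no win
col 2: drop X → no win
col 3: drop X → WIN!
col 4: drop X → no win
col 5: drop X → no win
col 6: drop X → no win

Answer: 3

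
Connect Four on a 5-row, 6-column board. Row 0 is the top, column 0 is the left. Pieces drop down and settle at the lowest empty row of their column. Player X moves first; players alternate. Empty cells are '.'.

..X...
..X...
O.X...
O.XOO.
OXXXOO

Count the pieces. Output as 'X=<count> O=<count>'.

X=7 O=7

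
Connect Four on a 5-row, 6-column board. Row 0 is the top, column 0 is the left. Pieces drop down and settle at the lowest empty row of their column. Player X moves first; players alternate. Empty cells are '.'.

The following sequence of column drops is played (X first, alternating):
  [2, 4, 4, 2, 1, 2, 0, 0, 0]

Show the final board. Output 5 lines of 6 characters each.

Move 1: X drops in col 2, lands at row 4
Move 2: O drops in col 4, lands at row 4
Move 3: X drops in col 4, lands at row 3
Move 4: O drops in col 2, lands at row 3
Move 5: X drops in col 1, lands at row 4
Move 6: O drops in col 2, lands at row 2
Move 7: X drops in col 0, lands at row 4
Move 8: O drops in col 0, lands at row 3
Move 9: X drops in col 0, lands at row 2

Answer: ......
......
X.O...
O.O.X.
XXX.O.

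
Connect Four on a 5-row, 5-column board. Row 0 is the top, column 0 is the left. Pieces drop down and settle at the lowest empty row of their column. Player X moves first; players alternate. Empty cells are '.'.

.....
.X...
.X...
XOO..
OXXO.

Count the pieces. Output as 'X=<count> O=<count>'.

X=5 O=4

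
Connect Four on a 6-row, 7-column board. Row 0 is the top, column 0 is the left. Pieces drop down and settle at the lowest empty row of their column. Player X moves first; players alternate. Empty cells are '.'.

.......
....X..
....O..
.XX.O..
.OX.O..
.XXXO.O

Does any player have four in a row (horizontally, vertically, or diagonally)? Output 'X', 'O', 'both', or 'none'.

O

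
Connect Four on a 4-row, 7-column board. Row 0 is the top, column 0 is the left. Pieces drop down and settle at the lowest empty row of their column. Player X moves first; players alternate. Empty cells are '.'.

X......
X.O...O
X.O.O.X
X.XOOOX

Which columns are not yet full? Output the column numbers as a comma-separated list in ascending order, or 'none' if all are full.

Answer: 1,2,3,4,5,6

Derivation:
col 0: top cell = 'X' → FULL
col 1: top cell = '.' → open
col 2: top cell = '.' → open
col 3: top cell = '.' → open
col 4: top cell = '.' → open
col 5: top cell = '.' → open
col 6: top cell = '.' → open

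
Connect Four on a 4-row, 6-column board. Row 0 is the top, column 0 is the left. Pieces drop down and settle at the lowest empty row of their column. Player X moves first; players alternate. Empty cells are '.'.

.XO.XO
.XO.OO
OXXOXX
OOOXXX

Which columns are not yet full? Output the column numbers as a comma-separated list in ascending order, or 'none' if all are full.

col 0: top cell = '.' → open
col 1: top cell = 'X' → FULL
col 2: top cell = 'O' → FULL
col 3: top cell = '.' → open
col 4: top cell = 'X' → FULL
col 5: top cell = 'O' → FULL

Answer: 0,3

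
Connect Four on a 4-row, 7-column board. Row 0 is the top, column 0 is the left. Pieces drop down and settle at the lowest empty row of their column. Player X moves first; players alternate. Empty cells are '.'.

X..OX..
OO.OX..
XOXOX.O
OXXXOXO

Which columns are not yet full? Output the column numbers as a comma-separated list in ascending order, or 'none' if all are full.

Answer: 1,2,5,6

Derivation:
col 0: top cell = 'X' → FULL
col 1: top cell = '.' → open
col 2: top cell = '.' → open
col 3: top cell = 'O' → FULL
col 4: top cell = 'X' → FULL
col 5: top cell = '.' → open
col 6: top cell = '.' → open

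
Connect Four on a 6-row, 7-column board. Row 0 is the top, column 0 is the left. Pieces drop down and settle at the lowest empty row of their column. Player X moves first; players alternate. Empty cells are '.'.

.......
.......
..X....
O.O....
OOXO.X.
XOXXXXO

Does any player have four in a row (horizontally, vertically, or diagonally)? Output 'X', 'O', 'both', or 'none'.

X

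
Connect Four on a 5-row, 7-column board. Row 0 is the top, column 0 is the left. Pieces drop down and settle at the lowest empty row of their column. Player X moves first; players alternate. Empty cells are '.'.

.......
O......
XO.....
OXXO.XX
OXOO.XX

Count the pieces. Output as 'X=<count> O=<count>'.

X=8 O=7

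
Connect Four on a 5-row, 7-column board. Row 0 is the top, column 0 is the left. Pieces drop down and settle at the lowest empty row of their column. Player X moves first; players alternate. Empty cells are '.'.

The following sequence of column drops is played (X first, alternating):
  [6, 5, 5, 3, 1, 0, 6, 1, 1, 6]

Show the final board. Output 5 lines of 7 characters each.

Answer: .......
.......
.X....O
.O...XX
OX.O.OX

Derivation:
Move 1: X drops in col 6, lands at row 4
Move 2: O drops in col 5, lands at row 4
Move 3: X drops in col 5, lands at row 3
Move 4: O drops in col 3, lands at row 4
Move 5: X drops in col 1, lands at row 4
Move 6: O drops in col 0, lands at row 4
Move 7: X drops in col 6, lands at row 3
Move 8: O drops in col 1, lands at row 3
Move 9: X drops in col 1, lands at row 2
Move 10: O drops in col 6, lands at row 2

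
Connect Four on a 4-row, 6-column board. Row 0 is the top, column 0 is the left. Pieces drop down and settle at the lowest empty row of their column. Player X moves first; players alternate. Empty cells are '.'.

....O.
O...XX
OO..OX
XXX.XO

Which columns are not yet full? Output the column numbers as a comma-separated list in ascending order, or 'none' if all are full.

col 0: top cell = '.' → open
col 1: top cell = '.' → open
col 2: top cell = '.' → open
col 3: top cell = '.' → open
col 4: top cell = 'O' → FULL
col 5: top cell = '.' → open

Answer: 0,1,2,3,5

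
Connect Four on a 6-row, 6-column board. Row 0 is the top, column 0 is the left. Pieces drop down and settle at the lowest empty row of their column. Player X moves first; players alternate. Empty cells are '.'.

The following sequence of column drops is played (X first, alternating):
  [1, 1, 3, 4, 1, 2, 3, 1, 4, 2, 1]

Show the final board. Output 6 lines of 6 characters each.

Move 1: X drops in col 1, lands at row 5
Move 2: O drops in col 1, lands at row 4
Move 3: X drops in col 3, lands at row 5
Move 4: O drops in col 4, lands at row 5
Move 5: X drops in col 1, lands at row 3
Move 6: O drops in col 2, lands at row 5
Move 7: X drops in col 3, lands at row 4
Move 8: O drops in col 1, lands at row 2
Move 9: X drops in col 4, lands at row 4
Move 10: O drops in col 2, lands at row 4
Move 11: X drops in col 1, lands at row 1

Answer: ......
.X....
.O....
.X....
.OOXX.
.XOXO.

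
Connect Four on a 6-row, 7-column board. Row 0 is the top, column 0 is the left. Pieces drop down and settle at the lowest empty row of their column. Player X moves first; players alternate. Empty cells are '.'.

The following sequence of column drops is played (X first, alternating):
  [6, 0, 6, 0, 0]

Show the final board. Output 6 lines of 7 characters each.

Move 1: X drops in col 6, lands at row 5
Move 2: O drops in col 0, lands at row 5
Move 3: X drops in col 6, lands at row 4
Move 4: O drops in col 0, lands at row 4
Move 5: X drops in col 0, lands at row 3

Answer: .......
.......
.......
X......
O.....X
O.....X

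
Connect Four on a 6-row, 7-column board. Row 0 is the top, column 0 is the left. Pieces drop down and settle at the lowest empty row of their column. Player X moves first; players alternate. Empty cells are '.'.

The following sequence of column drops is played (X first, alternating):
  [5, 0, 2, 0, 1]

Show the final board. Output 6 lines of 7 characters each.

Answer: .......
.......
.......
.......
O......
OXX..X.

Derivation:
Move 1: X drops in col 5, lands at row 5
Move 2: O drops in col 0, lands at row 5
Move 3: X drops in col 2, lands at row 5
Move 4: O drops in col 0, lands at row 4
Move 5: X drops in col 1, lands at row 5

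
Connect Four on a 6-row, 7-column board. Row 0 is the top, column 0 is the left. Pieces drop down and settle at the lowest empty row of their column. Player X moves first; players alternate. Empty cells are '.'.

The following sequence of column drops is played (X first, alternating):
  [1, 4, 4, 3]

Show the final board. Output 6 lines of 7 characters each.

Move 1: X drops in col 1, lands at row 5
Move 2: O drops in col 4, lands at row 5
Move 3: X drops in col 4, lands at row 4
Move 4: O drops in col 3, lands at row 5

Answer: .......
.......
.......
.......
....X..
.X.OO..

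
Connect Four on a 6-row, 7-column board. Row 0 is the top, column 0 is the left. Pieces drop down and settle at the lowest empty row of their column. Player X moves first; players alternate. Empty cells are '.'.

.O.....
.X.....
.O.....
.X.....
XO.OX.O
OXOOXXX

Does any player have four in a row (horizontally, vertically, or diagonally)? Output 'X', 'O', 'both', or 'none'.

none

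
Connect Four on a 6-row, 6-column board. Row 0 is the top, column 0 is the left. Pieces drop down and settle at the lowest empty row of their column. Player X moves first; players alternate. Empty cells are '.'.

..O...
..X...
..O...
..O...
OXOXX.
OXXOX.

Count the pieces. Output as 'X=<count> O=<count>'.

X=7 O=7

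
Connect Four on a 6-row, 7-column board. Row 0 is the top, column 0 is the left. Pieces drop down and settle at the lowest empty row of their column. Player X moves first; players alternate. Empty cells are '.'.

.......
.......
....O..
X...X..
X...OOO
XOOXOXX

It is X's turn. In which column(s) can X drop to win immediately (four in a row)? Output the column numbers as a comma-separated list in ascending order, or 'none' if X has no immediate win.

Answer: 0

Derivation:
col 0: drop X → WIN!
col 1: drop X → no win
col 2: drop X → no win
col 3: drop X → no win
col 4: drop X → no win
col 5: drop X → no win
col 6: drop X → no win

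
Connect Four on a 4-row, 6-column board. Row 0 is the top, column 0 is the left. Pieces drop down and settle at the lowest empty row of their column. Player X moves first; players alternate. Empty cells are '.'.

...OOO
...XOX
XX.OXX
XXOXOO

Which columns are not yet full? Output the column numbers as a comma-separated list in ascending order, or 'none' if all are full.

Answer: 0,1,2

Derivation:
col 0: top cell = '.' → open
col 1: top cell = '.' → open
col 2: top cell = '.' → open
col 3: top cell = 'O' → FULL
col 4: top cell = 'O' → FULL
col 5: top cell = 'O' → FULL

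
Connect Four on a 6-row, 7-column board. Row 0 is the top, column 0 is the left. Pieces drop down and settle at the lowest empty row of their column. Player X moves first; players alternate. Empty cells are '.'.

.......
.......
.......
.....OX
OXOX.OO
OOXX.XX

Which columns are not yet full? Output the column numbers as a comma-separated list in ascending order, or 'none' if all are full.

col 0: top cell = '.' → open
col 1: top cell = '.' → open
col 2: top cell = '.' → open
col 3: top cell = '.' → open
col 4: top cell = '.' → open
col 5: top cell = '.' → open
col 6: top cell = '.' → open

Answer: 0,1,2,3,4,5,6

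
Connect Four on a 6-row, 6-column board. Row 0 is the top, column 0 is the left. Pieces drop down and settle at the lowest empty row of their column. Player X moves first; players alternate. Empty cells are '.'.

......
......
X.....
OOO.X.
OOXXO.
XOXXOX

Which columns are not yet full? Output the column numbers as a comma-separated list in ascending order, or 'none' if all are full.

col 0: top cell = '.' → open
col 1: top cell = '.' → open
col 2: top cell = '.' → open
col 3: top cell = '.' → open
col 4: top cell = '.' → open
col 5: top cell = '.' → open

Answer: 0,1,2,3,4,5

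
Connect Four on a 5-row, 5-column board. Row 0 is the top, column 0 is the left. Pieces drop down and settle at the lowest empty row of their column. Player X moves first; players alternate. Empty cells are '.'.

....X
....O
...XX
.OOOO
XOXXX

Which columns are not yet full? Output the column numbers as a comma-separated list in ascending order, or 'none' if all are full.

col 0: top cell = '.' → open
col 1: top cell = '.' → open
col 2: top cell = '.' → open
col 3: top cell = '.' → open
col 4: top cell = 'X' → FULL

Answer: 0,1,2,3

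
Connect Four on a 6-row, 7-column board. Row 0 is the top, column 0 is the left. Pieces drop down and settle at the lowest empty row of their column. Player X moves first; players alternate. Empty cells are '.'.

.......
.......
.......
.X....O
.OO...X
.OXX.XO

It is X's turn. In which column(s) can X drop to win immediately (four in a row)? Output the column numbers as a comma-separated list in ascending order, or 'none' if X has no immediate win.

Answer: 4

Derivation:
col 0: drop X → no win
col 1: drop X → no win
col 2: drop X → no win
col 3: drop X → no win
col 4: drop X → WIN!
col 5: drop X → no win
col 6: drop X → no win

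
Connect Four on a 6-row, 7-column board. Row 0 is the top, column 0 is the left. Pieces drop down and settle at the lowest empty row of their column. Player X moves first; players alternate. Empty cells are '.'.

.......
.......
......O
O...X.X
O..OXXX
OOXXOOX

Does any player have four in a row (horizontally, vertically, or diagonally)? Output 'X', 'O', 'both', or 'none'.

none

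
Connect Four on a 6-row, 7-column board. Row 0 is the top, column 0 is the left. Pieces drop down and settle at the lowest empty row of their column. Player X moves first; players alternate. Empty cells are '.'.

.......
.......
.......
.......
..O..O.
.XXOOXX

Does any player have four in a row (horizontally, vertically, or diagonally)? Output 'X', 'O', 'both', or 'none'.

none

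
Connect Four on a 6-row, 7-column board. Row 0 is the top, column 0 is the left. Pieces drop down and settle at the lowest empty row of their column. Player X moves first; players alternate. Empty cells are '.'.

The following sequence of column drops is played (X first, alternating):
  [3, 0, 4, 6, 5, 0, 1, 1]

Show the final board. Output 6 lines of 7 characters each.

Move 1: X drops in col 3, lands at row 5
Move 2: O drops in col 0, lands at row 5
Move 3: X drops in col 4, lands at row 5
Move 4: O drops in col 6, lands at row 5
Move 5: X drops in col 5, lands at row 5
Move 6: O drops in col 0, lands at row 4
Move 7: X drops in col 1, lands at row 5
Move 8: O drops in col 1, lands at row 4

Answer: .......
.......
.......
.......
OO.....
OX.XXXO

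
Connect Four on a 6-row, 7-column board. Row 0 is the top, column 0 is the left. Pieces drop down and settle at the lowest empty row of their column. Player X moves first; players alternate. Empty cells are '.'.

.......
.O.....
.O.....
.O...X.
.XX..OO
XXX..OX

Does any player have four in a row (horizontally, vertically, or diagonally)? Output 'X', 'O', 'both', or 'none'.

none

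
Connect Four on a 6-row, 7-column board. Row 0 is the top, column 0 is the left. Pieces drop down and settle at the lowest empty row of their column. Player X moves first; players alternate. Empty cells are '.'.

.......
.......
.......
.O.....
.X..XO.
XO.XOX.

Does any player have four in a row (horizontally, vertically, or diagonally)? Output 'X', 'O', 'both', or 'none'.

none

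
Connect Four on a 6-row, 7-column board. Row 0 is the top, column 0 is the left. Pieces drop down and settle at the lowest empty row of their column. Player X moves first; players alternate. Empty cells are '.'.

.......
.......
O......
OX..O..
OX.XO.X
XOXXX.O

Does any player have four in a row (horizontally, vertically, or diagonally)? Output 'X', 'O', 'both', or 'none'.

none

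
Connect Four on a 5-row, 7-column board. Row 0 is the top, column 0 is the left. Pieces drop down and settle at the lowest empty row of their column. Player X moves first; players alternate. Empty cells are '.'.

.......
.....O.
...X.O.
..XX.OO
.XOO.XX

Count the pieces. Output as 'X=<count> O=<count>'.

X=6 O=6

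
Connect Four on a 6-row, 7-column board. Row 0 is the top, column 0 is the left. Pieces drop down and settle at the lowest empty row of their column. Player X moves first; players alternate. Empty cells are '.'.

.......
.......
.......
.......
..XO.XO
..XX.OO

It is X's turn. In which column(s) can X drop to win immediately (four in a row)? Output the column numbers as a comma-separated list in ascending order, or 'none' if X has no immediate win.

col 0: drop X → no win
col 1: drop X → no win
col 2: drop X → no win
col 3: drop X → no win
col 4: drop X → no win
col 5: drop X → no win
col 6: drop X → no win

Answer: none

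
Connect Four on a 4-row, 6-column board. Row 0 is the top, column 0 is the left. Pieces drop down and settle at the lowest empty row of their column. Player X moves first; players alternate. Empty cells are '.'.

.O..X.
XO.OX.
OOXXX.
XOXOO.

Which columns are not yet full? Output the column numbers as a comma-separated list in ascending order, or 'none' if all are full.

Answer: 0,2,3,5

Derivation:
col 0: top cell = '.' → open
col 1: top cell = 'O' → FULL
col 2: top cell = '.' → open
col 3: top cell = '.' → open
col 4: top cell = 'X' → FULL
col 5: top cell = '.' → open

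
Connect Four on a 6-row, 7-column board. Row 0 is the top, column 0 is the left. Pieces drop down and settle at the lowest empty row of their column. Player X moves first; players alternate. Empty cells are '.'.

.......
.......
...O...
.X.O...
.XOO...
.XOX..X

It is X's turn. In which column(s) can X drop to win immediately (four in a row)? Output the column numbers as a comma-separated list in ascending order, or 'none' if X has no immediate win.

Answer: 1

Derivation:
col 0: drop X → no win
col 1: drop X → WIN!
col 2: drop X → no win
col 3: drop X → no win
col 4: drop X → no win
col 5: drop X → no win
col 6: drop X → no win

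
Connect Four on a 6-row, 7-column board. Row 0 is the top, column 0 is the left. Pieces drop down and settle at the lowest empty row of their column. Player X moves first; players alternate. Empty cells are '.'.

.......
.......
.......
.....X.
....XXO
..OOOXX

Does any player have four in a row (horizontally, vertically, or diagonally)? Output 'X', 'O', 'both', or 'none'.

none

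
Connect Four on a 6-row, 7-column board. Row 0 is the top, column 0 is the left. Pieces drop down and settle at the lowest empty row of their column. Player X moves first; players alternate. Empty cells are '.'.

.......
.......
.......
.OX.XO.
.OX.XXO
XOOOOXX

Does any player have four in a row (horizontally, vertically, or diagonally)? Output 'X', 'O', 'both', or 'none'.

O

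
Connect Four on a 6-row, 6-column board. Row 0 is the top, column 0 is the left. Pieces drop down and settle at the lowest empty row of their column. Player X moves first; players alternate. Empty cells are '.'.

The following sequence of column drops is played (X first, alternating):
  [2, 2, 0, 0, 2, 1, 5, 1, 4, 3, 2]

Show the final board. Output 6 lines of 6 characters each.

Answer: ......
......
..X...
..X...
OOO...
XOXOXX

Derivation:
Move 1: X drops in col 2, lands at row 5
Move 2: O drops in col 2, lands at row 4
Move 3: X drops in col 0, lands at row 5
Move 4: O drops in col 0, lands at row 4
Move 5: X drops in col 2, lands at row 3
Move 6: O drops in col 1, lands at row 5
Move 7: X drops in col 5, lands at row 5
Move 8: O drops in col 1, lands at row 4
Move 9: X drops in col 4, lands at row 5
Move 10: O drops in col 3, lands at row 5
Move 11: X drops in col 2, lands at row 2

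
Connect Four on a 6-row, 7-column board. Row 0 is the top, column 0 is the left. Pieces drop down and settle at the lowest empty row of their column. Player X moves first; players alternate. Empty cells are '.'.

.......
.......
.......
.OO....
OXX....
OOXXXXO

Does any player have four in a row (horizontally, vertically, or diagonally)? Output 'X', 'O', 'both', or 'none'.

X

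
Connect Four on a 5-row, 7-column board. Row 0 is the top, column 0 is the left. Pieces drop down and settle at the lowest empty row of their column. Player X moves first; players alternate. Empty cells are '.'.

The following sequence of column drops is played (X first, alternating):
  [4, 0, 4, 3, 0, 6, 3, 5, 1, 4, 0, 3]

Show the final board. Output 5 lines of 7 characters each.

Move 1: X drops in col 4, lands at row 4
Move 2: O drops in col 0, lands at row 4
Move 3: X drops in col 4, lands at row 3
Move 4: O drops in col 3, lands at row 4
Move 5: X drops in col 0, lands at row 3
Move 6: O drops in col 6, lands at row 4
Move 7: X drops in col 3, lands at row 3
Move 8: O drops in col 5, lands at row 4
Move 9: X drops in col 1, lands at row 4
Move 10: O drops in col 4, lands at row 2
Move 11: X drops in col 0, lands at row 2
Move 12: O drops in col 3, lands at row 2

Answer: .......
.......
X..OO..
X..XX..
OX.OXOO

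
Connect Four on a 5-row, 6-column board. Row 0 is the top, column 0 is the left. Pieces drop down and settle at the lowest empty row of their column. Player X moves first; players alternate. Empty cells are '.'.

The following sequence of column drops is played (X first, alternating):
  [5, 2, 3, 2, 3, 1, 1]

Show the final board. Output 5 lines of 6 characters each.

Answer: ......
......
......
.XOX..
.OOX.X

Derivation:
Move 1: X drops in col 5, lands at row 4
Move 2: O drops in col 2, lands at row 4
Move 3: X drops in col 3, lands at row 4
Move 4: O drops in col 2, lands at row 3
Move 5: X drops in col 3, lands at row 3
Move 6: O drops in col 1, lands at row 4
Move 7: X drops in col 1, lands at row 3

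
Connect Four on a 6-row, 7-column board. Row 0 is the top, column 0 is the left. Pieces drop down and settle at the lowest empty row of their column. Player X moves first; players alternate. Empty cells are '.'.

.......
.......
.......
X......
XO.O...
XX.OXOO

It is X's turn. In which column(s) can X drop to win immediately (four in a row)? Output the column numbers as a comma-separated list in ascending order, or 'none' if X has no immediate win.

Answer: 0

Derivation:
col 0: drop X → WIN!
col 1: drop X → no win
col 2: drop X → no win
col 3: drop X → no win
col 4: drop X → no win
col 5: drop X → no win
col 6: drop X → no win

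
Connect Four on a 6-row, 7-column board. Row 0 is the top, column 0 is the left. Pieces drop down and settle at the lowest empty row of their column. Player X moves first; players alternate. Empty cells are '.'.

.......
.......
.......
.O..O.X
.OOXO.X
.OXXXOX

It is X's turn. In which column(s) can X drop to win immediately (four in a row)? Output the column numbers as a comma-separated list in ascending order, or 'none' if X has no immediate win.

col 0: drop X → no win
col 1: drop X → no win
col 2: drop X → no win
col 3: drop X → no win
col 4: drop X → no win
col 5: drop X → no win
col 6: drop X → WIN!

Answer: 6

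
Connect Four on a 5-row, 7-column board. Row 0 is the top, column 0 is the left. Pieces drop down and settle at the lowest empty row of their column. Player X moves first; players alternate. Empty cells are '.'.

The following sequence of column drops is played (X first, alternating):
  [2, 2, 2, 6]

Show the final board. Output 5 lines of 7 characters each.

Move 1: X drops in col 2, lands at row 4
Move 2: O drops in col 2, lands at row 3
Move 3: X drops in col 2, lands at row 2
Move 4: O drops in col 6, lands at row 4

Answer: .......
.......
..X....
..O....
..X...O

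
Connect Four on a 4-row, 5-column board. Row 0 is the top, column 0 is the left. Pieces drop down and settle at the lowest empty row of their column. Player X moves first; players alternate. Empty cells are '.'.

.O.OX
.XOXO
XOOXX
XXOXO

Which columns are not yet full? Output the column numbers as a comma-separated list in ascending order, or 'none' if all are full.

col 0: top cell = '.' → open
col 1: top cell = 'O' → FULL
col 2: top cell = '.' → open
col 3: top cell = 'O' → FULL
col 4: top cell = 'X' → FULL

Answer: 0,2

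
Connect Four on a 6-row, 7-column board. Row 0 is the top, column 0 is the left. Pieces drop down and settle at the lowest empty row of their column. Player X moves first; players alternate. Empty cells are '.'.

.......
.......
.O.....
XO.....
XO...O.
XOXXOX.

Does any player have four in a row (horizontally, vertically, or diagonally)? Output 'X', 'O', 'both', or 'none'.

O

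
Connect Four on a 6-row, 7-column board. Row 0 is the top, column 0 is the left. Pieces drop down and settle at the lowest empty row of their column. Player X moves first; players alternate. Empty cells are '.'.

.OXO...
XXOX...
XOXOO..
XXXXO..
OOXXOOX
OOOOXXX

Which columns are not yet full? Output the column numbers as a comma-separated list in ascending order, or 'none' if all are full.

Answer: 0,4,5,6

Derivation:
col 0: top cell = '.' → open
col 1: top cell = 'O' → FULL
col 2: top cell = 'X' → FULL
col 3: top cell = 'O' → FULL
col 4: top cell = '.' → open
col 5: top cell = '.' → open
col 6: top cell = '.' → open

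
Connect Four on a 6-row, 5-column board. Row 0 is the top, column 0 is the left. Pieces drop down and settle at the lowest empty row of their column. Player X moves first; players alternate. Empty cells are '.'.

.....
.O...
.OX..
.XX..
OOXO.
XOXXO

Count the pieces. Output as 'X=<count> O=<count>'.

X=7 O=7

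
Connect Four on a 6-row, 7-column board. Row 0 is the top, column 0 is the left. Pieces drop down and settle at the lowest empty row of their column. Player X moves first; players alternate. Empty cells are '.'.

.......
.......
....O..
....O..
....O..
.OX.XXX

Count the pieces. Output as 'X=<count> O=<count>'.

X=4 O=4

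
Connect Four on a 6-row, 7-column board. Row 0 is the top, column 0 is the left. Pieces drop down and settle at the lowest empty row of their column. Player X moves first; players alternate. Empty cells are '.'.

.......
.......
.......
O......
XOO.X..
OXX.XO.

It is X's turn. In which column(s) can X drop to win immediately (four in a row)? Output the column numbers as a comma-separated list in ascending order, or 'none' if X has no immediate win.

col 0: drop X → no win
col 1: drop X → no win
col 2: drop X → no win
col 3: drop X → WIN!
col 4: drop X → no win
col 5: drop X → no win
col 6: drop X → no win

Answer: 3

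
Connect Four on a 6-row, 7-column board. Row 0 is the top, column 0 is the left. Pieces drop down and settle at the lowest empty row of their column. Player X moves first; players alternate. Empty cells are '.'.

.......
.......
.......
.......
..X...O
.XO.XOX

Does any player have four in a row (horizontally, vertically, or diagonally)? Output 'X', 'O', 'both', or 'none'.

none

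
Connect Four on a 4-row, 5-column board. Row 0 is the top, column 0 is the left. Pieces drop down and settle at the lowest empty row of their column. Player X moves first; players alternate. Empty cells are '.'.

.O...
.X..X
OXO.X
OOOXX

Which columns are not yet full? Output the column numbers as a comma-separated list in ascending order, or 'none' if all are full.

col 0: top cell = '.' → open
col 1: top cell = 'O' → FULL
col 2: top cell = '.' → open
col 3: top cell = '.' → open
col 4: top cell = '.' → open

Answer: 0,2,3,4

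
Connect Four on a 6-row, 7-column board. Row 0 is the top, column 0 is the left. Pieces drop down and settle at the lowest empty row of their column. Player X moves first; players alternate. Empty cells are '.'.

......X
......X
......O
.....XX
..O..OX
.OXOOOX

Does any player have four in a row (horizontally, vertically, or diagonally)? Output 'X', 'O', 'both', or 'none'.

none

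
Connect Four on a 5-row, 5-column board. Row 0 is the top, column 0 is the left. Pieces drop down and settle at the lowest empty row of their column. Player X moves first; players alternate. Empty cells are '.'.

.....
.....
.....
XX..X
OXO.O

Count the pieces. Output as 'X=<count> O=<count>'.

X=4 O=3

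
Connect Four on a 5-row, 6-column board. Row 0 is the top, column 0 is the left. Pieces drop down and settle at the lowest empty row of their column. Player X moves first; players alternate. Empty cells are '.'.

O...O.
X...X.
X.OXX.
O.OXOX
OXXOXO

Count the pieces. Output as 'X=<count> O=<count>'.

X=10 O=9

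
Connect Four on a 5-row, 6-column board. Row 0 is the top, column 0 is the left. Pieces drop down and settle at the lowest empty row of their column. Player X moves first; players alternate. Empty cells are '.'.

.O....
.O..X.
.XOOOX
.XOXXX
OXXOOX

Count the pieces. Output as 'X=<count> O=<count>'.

X=10 O=9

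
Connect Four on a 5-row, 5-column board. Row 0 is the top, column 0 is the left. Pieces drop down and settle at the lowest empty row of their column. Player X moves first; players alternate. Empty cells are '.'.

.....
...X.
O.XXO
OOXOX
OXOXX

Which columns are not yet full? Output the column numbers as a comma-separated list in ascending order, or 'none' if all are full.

col 0: top cell = '.' → open
col 1: top cell = '.' → open
col 2: top cell = '.' → open
col 3: top cell = '.' → open
col 4: top cell = '.' → open

Answer: 0,1,2,3,4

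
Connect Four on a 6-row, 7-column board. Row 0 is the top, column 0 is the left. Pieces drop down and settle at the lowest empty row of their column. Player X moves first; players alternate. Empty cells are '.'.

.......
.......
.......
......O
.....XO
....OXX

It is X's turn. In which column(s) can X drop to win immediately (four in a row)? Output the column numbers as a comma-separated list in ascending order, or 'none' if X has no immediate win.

col 0: drop X → no win
col 1: drop X → no win
col 2: drop X → no win
col 3: drop X → no win
col 4: drop X → no win
col 5: drop X → no win
col 6: drop X → no win

Answer: none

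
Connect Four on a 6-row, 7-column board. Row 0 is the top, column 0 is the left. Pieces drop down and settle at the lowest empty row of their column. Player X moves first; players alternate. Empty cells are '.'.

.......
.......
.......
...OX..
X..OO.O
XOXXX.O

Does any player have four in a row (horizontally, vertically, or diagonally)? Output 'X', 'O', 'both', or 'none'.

none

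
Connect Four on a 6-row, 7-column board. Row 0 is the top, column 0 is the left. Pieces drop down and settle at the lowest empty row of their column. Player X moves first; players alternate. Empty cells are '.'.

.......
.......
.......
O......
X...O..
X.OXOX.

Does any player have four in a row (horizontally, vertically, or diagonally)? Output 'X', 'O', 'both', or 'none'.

none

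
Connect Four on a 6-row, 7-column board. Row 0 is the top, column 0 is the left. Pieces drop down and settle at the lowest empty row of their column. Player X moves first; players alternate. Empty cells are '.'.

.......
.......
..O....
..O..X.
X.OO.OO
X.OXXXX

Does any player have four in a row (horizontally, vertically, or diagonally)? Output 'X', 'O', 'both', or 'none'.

both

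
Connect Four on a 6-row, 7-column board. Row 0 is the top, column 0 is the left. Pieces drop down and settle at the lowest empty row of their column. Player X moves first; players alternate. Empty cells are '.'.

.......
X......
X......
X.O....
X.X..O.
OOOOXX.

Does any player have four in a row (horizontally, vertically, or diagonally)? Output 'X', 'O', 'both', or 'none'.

both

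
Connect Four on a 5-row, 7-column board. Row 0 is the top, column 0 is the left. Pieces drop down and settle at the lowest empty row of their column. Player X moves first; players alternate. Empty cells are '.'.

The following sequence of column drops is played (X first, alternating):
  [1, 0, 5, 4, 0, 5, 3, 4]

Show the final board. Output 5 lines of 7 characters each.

Move 1: X drops in col 1, lands at row 4
Move 2: O drops in col 0, lands at row 4
Move 3: X drops in col 5, lands at row 4
Move 4: O drops in col 4, lands at row 4
Move 5: X drops in col 0, lands at row 3
Move 6: O drops in col 5, lands at row 3
Move 7: X drops in col 3, lands at row 4
Move 8: O drops in col 4, lands at row 3

Answer: .......
.......
.......
X...OO.
OX.XOX.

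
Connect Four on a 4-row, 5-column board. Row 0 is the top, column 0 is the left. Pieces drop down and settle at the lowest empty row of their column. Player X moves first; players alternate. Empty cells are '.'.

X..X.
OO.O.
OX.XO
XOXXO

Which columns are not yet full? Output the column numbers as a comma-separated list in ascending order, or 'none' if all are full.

col 0: top cell = 'X' → FULL
col 1: top cell = '.' → open
col 2: top cell = '.' → open
col 3: top cell = 'X' → FULL
col 4: top cell = '.' → open

Answer: 1,2,4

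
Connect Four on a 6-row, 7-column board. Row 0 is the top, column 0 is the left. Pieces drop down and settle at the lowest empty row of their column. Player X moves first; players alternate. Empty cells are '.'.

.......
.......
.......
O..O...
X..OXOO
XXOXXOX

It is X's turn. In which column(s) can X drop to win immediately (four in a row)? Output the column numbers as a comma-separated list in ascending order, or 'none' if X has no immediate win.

col 0: drop X → no win
col 1: drop X → no win
col 2: drop X → no win
col 3: drop X → no win
col 4: drop X → no win
col 5: drop X → no win
col 6: drop X → no win

Answer: none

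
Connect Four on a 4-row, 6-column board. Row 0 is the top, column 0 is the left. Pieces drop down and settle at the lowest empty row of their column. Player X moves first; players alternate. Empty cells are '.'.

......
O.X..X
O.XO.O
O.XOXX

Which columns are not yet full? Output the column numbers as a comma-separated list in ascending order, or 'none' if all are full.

col 0: top cell = '.' → open
col 1: top cell = '.' → open
col 2: top cell = '.' → open
col 3: top cell = '.' → open
col 4: top cell = '.' → open
col 5: top cell = '.' → open

Answer: 0,1,2,3,4,5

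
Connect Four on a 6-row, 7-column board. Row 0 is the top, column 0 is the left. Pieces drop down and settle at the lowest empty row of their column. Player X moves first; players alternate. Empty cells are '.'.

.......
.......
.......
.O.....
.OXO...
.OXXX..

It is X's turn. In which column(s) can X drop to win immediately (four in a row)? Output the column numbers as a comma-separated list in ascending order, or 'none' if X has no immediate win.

col 0: drop X → no win
col 1: drop X → no win
col 2: drop X → no win
col 3: drop X → no win
col 4: drop X → no win
col 5: drop X → WIN!
col 6: drop X → no win

Answer: 5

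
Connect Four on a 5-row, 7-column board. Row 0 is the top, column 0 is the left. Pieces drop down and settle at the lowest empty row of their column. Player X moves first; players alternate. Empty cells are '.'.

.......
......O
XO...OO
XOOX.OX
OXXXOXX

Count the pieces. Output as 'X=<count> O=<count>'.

X=9 O=9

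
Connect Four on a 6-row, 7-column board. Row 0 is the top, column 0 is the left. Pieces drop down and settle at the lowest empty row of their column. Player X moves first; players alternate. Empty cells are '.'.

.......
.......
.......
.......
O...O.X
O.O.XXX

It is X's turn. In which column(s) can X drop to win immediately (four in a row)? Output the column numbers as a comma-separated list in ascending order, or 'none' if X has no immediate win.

Answer: 3

Derivation:
col 0: drop X → no win
col 1: drop X → no win
col 2: drop X → no win
col 3: drop X → WIN!
col 4: drop X → no win
col 5: drop X → no win
col 6: drop X → no win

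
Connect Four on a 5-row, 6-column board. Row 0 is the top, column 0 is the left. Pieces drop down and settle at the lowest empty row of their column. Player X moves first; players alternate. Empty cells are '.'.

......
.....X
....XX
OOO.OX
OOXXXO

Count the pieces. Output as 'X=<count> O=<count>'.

X=7 O=7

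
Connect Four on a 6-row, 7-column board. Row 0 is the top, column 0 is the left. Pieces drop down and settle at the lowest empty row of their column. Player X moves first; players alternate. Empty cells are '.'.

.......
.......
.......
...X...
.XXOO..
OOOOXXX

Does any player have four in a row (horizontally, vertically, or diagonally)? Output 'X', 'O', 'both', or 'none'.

O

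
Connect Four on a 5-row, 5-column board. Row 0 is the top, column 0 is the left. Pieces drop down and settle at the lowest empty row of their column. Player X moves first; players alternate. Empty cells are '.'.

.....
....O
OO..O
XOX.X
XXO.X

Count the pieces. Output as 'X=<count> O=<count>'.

X=6 O=6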